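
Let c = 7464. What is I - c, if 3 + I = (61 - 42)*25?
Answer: -6992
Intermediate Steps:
I = 472 (I = -3 + (61 - 42)*25 = -3 + 19*25 = -3 + 475 = 472)
I - c = 472 - 1*7464 = 472 - 7464 = -6992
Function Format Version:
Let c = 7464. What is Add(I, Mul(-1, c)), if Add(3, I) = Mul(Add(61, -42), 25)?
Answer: -6992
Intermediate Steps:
I = 472 (I = Add(-3, Mul(Add(61, -42), 25)) = Add(-3, Mul(19, 25)) = Add(-3, 475) = 472)
Add(I, Mul(-1, c)) = Add(472, Mul(-1, 7464)) = Add(472, -7464) = -6992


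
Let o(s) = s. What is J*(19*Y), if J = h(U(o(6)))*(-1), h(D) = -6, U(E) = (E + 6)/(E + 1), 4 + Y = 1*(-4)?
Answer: -912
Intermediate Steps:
Y = -8 (Y = -4 + 1*(-4) = -4 - 4 = -8)
U(E) = (6 + E)/(1 + E)
J = 6 (J = -6*(-1) = 6)
J*(19*Y) = 6*(19*(-8)) = 6*(-152) = -912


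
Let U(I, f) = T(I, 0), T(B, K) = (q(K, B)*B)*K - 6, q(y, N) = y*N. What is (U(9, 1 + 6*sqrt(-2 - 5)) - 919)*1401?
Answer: -1295925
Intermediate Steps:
q(y, N) = N*y
T(B, K) = -6 + B**2*K**2 (T(B, K) = ((B*K)*B)*K - 6 = (K*B**2)*K - 6 = B**2*K**2 - 6 = -6 + B**2*K**2)
U(I, f) = -6 (U(I, f) = -6 + I**2*0**2 = -6 + I**2*0 = -6 + 0 = -6)
(U(9, 1 + 6*sqrt(-2 - 5)) - 919)*1401 = (-6 - 919)*1401 = -925*1401 = -1295925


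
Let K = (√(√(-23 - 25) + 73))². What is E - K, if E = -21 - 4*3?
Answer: -106 - 4*I*√3 ≈ -106.0 - 6.9282*I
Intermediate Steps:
E = -33 (E = -21 - 12 = -33)
K = 73 + 4*I*√3 (K = (√(√(-48) + 73))² = (√(4*I*√3 + 73))² = (√(73 + 4*I*√3))² = 73 + 4*I*√3 ≈ 73.0 + 6.9282*I)
E - K = -33 - (73 + 4*I*√3) = -33 + (-73 - 4*I*√3) = -106 - 4*I*√3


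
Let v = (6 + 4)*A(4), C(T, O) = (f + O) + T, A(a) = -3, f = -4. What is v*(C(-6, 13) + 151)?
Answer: -4620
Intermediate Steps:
C(T, O) = -4 + O + T (C(T, O) = (-4 + O) + T = -4 + O + T)
v = -30 (v = (6 + 4)*(-3) = 10*(-3) = -30)
v*(C(-6, 13) + 151) = -30*((-4 + 13 - 6) + 151) = -30*(3 + 151) = -30*154 = -4620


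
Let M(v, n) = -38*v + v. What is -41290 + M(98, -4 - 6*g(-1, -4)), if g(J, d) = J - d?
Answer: -44916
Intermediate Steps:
M(v, n) = -37*v
-41290 + M(98, -4 - 6*g(-1, -4)) = -41290 - 37*98 = -41290 - 3626 = -44916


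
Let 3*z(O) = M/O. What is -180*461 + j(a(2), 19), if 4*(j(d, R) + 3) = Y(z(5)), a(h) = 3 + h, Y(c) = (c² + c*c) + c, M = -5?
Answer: -2987389/36 ≈ -82983.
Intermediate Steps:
z(O) = -5/(3*O) (z(O) = (-5/O)/3 = -5/(3*O))
Y(c) = c + 2*c² (Y(c) = (c² + c²) + c = 2*c² + c = c + 2*c²)
j(d, R) = -109/36 (j(d, R) = -3 + ((-5/3/5)*(1 + 2*(-5/3/5)))/4 = -3 + ((-5/3*⅕)*(1 + 2*(-5/3*⅕)))/4 = -3 + (-(1 + 2*(-⅓))/3)/4 = -3 + (-(1 - ⅔)/3)/4 = -3 + (-⅓*⅓)/4 = -3 + (¼)*(-⅑) = -3 - 1/36 = -109/36)
-180*461 + j(a(2), 19) = -180*461 - 109/36 = -82980 - 109/36 = -2987389/36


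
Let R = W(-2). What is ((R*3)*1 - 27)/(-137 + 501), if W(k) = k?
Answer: -33/364 ≈ -0.090659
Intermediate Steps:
R = -2
((R*3)*1 - 27)/(-137 + 501) = (-2*3*1 - 27)/(-137 + 501) = (-6*1 - 27)/364 = (-6 - 27)*(1/364) = -33*1/364 = -33/364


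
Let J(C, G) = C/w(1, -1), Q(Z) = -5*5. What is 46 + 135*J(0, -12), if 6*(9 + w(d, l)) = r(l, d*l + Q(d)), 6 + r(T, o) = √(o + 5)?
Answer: 46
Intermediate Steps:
Q(Z) = -25
r(T, o) = -6 + √(5 + o) (r(T, o) = -6 + √(o + 5) = -6 + √(5 + o))
w(d, l) = -10 + √(-20 + d*l)/6 (w(d, l) = -9 + (-6 + √(5 + (d*l - 25)))/6 = -9 + (-6 + √(5 + (-25 + d*l)))/6 = -9 + (-6 + √(-20 + d*l))/6 = -9 + (-1 + √(-20 + d*l)/6) = -10 + √(-20 + d*l)/6)
J(C, G) = C/(-10 + I*√21/6) (J(C, G) = C/(-10 + √(-20 + 1*(-1))/6) = C/(-10 + √(-20 - 1)/6) = C/(-10 + √(-21)/6) = C/(-10 + (I*√21)/6) = C/(-10 + I*√21/6))
46 + 135*J(0, -12) = 46 + 135*(-120/1207*0 - 2/1207*I*0*√21) = 46 + 135*(0 + 0) = 46 + 135*0 = 46 + 0 = 46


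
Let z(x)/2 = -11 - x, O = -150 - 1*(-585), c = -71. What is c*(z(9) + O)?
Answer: -28045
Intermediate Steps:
O = 435 (O = -150 + 585 = 435)
z(x) = -22 - 2*x (z(x) = 2*(-11 - x) = -22 - 2*x)
c*(z(9) + O) = -71*((-22 - 2*9) + 435) = -71*((-22 - 18) + 435) = -71*(-40 + 435) = -71*395 = -28045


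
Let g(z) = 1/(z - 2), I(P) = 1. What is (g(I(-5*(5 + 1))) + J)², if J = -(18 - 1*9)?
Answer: 100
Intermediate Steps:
g(z) = 1/(-2 + z)
J = -9 (J = -(18 - 9) = -1*9 = -9)
(g(I(-5*(5 + 1))) + J)² = (1/(-2 + 1) - 9)² = (1/(-1) - 9)² = (-1 - 9)² = (-10)² = 100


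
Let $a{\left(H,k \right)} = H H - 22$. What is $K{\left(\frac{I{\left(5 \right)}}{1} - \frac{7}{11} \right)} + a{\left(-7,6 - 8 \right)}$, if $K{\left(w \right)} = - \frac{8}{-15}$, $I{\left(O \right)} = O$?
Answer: $\frac{413}{15} \approx 27.533$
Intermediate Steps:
$K{\left(w \right)} = \frac{8}{15}$ ($K{\left(w \right)} = \left(-8\right) \left(- \frac{1}{15}\right) = \frac{8}{15}$)
$a{\left(H,k \right)} = -22 + H^{2}$ ($a{\left(H,k \right)} = H^{2} - 22 = -22 + H^{2}$)
$K{\left(\frac{I{\left(5 \right)}}{1} - \frac{7}{11} \right)} + a{\left(-7,6 - 8 \right)} = \frac{8}{15} - \left(22 - \left(-7\right)^{2}\right) = \frac{8}{15} + \left(-22 + 49\right) = \frac{8}{15} + 27 = \frac{413}{15}$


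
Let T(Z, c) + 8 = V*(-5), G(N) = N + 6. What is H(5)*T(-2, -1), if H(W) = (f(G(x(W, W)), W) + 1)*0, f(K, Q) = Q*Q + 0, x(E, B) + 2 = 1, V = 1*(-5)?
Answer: 0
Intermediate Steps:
V = -5
x(E, B) = -1 (x(E, B) = -2 + 1 = -1)
G(N) = 6 + N
T(Z, c) = 17 (T(Z, c) = -8 - 5*(-5) = -8 + 25 = 17)
f(K, Q) = Q² (f(K, Q) = Q² + 0 = Q²)
H(W) = 0 (H(W) = (W² + 1)*0 = (1 + W²)*0 = 0)
H(5)*T(-2, -1) = 0*17 = 0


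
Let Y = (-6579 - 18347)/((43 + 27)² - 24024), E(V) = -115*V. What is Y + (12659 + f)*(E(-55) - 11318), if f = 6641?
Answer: -921441161337/9562 ≈ -9.6365e+7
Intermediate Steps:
Y = 12463/9562 (Y = -24926/(70² - 24024) = -24926/(4900 - 24024) = -24926/(-19124) = -24926*(-1/19124) = 12463/9562 ≈ 1.3034)
Y + (12659 + f)*(E(-55) - 11318) = 12463/9562 + (12659 + 6641)*(-115*(-55) - 11318) = 12463/9562 + 19300*(6325 - 11318) = 12463/9562 + 19300*(-4993) = 12463/9562 - 96364900 = -921441161337/9562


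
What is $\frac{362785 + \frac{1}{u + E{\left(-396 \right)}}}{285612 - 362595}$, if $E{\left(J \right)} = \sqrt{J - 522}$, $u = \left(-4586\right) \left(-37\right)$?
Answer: $\frac{- 362785 \sqrt{102} + 20519361457 i}{25661 \left(- 169682 i + 3 \sqrt{102}\right)} \approx -4.7125 + 2.2737 \cdot 10^{-13} i$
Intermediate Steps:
$u = 169682$
$E{\left(J \right)} = \sqrt{-522 + J}$
$\frac{362785 + \frac{1}{u + E{\left(-396 \right)}}}{285612 - 362595} = \frac{362785 + \frac{1}{169682 + \sqrt{-522 - 396}}}{285612 - 362595} = \frac{362785 + \frac{1}{169682 + \sqrt{-918}}}{-76983} = \left(362785 + \frac{1}{169682 + 3 i \sqrt{102}}\right) \left(- \frac{1}{76983}\right) = - \frac{362785}{76983} - \frac{1}{76983 \left(169682 + 3 i \sqrt{102}\right)}$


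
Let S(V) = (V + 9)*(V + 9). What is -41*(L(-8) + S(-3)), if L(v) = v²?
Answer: -4100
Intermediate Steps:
S(V) = (9 + V)² (S(V) = (9 + V)*(9 + V) = (9 + V)²)
-41*(L(-8) + S(-3)) = -41*((-8)² + (9 - 3)²) = -41*(64 + 6²) = -41*(64 + 36) = -41*100 = -4100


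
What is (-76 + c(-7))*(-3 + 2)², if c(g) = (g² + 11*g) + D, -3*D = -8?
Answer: -304/3 ≈ -101.33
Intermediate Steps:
D = 8/3 (D = -⅓*(-8) = 8/3 ≈ 2.6667)
c(g) = 8/3 + g² + 11*g (c(g) = (g² + 11*g) + 8/3 = 8/3 + g² + 11*g)
(-76 + c(-7))*(-3 + 2)² = (-76 + (8/3 + (-7)² + 11*(-7)))*(-3 + 2)² = (-76 + (8/3 + 49 - 77))*(-1)² = (-76 - 76/3)*1 = -304/3*1 = -304/3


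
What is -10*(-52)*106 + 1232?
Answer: 56352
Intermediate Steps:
-10*(-52)*106 + 1232 = 520*106 + 1232 = 55120 + 1232 = 56352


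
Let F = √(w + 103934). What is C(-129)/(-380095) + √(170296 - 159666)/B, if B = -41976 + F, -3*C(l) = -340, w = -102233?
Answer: -68/228057 - 4664*√10630/195775875 - √223230/195775875 ≈ -0.0027568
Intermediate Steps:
C(l) = 340/3 (C(l) = -⅓*(-340) = 340/3)
F = 9*√21 (F = √(-102233 + 103934) = √1701 = 9*√21 ≈ 41.243)
B = -41976 + 9*√21 ≈ -41935.
C(-129)/(-380095) + √(170296 - 159666)/B = (340/3)/(-380095) + √(170296 - 159666)/(-41976 + 9*√21) = (340/3)*(-1/380095) + √10630/(-41976 + 9*√21) = -68/228057 + √10630/(-41976 + 9*√21)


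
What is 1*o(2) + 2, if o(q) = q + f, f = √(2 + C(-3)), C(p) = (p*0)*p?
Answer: 4 + √2 ≈ 5.4142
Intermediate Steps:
C(p) = 0 (C(p) = 0*p = 0)
f = √2 (f = √(2 + 0) = √2 ≈ 1.4142)
o(q) = q + √2
1*o(2) + 2 = 1*(2 + √2) + 2 = (2 + √2) + 2 = 4 + √2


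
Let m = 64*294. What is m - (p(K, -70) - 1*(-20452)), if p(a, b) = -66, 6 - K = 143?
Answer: -1570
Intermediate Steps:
K = -137 (K = 6 - 1*143 = 6 - 143 = -137)
m = 18816
m - (p(K, -70) - 1*(-20452)) = 18816 - (-66 - 1*(-20452)) = 18816 - (-66 + 20452) = 18816 - 1*20386 = 18816 - 20386 = -1570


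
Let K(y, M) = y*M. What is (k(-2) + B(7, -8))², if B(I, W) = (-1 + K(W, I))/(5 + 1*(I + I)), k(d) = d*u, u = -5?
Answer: 49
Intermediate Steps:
K(y, M) = M*y
k(d) = -5*d (k(d) = d*(-5) = -5*d)
B(I, W) = (-1 + I*W)/(5 + 2*I) (B(I, W) = (-1 + I*W)/(5 + 1*(I + I)) = (-1 + I*W)/(5 + 1*(2*I)) = (-1 + I*W)/(5 + 2*I))
(k(-2) + B(7, -8))² = (-5*(-2) + (-1 + 7*(-8))/(5 + 2*7))² = (10 + (-1 - 56)/(5 + 14))² = (10 - 57/19)² = (10 + (1/19)*(-57))² = (10 - 3)² = 7² = 49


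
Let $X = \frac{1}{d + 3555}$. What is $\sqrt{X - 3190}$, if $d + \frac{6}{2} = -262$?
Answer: $\frac{i \sqrt{34528875710}}{3290} \approx 56.48 i$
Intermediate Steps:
$d = -265$ ($d = -3 - 262 = -265$)
$X = \frac{1}{3290}$ ($X = \frac{1}{-265 + 3555} = \frac{1}{3290} \approx 0.00030395$)
$\sqrt{X - 3190} = \sqrt{\frac{1}{3290} - 3190} = \sqrt{- \frac{10495099}{3290}} = \frac{i \sqrt{34528875710}}{3290}$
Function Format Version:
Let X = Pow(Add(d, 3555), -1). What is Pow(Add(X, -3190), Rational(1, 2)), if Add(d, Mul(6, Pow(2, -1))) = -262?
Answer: Mul(Rational(1, 3290), I, Pow(34528875710, Rational(1, 2))) ≈ Mul(56.480, I)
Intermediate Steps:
d = -265 (d = Add(-3, -262) = -265)
X = Rational(1, 3290) (X = Pow(Add(-265, 3555), -1) = Pow(3290, -1) = Rational(1, 3290) ≈ 0.00030395)
Pow(Add(X, -3190), Rational(1, 2)) = Pow(Add(Rational(1, 3290), -3190), Rational(1, 2)) = Pow(Rational(-10495099, 3290), Rational(1, 2)) = Mul(Rational(1, 3290), I, Pow(34528875710, Rational(1, 2)))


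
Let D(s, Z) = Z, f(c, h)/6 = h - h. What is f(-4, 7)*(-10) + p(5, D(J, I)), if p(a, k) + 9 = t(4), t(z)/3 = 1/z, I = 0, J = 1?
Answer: -33/4 ≈ -8.2500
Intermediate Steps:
f(c, h) = 0 (f(c, h) = 6*(h - h) = 6*0 = 0)
t(z) = 3/z (t(z) = 3*(1/z) = 3/z)
p(a, k) = -33/4 (p(a, k) = -9 + 3/4 = -9 + 3*(¼) = -9 + ¾ = -33/4)
f(-4, 7)*(-10) + p(5, D(J, I)) = 0*(-10) - 33/4 = 0 - 33/4 = -33/4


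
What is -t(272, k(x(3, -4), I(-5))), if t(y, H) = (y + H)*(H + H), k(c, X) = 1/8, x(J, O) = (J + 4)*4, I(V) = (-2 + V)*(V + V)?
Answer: -2177/32 ≈ -68.031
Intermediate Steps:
I(V) = 2*V*(-2 + V) (I(V) = (-2 + V)*(2*V) = 2*V*(-2 + V))
x(J, O) = 16 + 4*J (x(J, O) = (4 + J)*4 = 16 + 4*J)
k(c, X) = ⅛
t(y, H) = 2*H*(H + y) (t(y, H) = (H + y)*(2*H) = 2*H*(H + y))
-t(272, k(x(3, -4), I(-5))) = -2*(⅛ + 272)/8 = -2*2177/(8*8) = -1*2177/32 = -2177/32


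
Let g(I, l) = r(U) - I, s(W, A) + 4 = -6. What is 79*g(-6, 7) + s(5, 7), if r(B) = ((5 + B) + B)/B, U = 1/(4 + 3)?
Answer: 3387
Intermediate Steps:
s(W, A) = -10 (s(W, A) = -4 - 6 = -10)
U = 1/7 ≈ 0.14286
r(B) = (5 + 2*B)/B
g(I, l) = 37 - I (g(I, l) = (2 + 5/(1/7)) - I = (2 + 5*7) - I = (2 + 35) - I = 37 - I)
79*g(-6, 7) + s(5, 7) = 79*(37 - 1*(-6)) - 10 = 79*(37 + 6) - 10 = 79*43 - 10 = 3397 - 10 = 3387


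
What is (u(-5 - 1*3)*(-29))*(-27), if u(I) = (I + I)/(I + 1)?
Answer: 12528/7 ≈ 1789.7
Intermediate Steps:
u(I) = 2*I/(1 + I) (u(I) = (2*I)/(1 + I) = 2*I/(1 + I))
(u(-5 - 1*3)*(-29))*(-27) = ((2*(-5 - 1*3)/(1 + (-5 - 1*3)))*(-29))*(-27) = ((2*(-5 - 3)/(1 + (-5 - 3)))*(-29))*(-27) = ((2*(-8)/(1 - 8))*(-29))*(-27) = ((2*(-8)/(-7))*(-29))*(-27) = ((2*(-8)*(-⅐))*(-29))*(-27) = ((16/7)*(-29))*(-27) = -464/7*(-27) = 12528/7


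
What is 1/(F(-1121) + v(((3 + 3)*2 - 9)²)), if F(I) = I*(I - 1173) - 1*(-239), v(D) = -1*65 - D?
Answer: 1/2571739 ≈ 3.8884e-7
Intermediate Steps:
v(D) = -65 - D
F(I) = 239 + I*(-1173 + I) (F(I) = I*(-1173 + I) + 239 = 239 + I*(-1173 + I))
1/(F(-1121) + v(((3 + 3)*2 - 9)²)) = 1/((239 + (-1121)² - 1173*(-1121)) + (-65 - ((3 + 3)*2 - 9)²)) = 1/((239 + 1256641 + 1314933) + (-65 - (6*2 - 9)²)) = 1/(2571813 + (-65 - (12 - 9)²)) = 1/(2571813 + (-65 - 1*3²)) = 1/(2571813 + (-65 - 1*9)) = 1/(2571813 + (-65 - 9)) = 1/(2571813 - 74) = 1/2571739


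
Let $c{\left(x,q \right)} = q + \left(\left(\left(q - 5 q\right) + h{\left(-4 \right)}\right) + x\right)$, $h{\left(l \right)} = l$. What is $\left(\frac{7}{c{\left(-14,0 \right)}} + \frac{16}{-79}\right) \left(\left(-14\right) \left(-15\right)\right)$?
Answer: $- \frac{29435}{237} \approx -124.2$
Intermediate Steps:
$c{\left(x,q \right)} = -4 + x - 3 q$ ($c{\left(x,q \right)} = q + \left(\left(\left(q - 5 q\right) - 4\right) + x\right) = q - \left(4 - x + 4 q\right) = -4 + x - 3 q$)
$\left(\frac{7}{c{\left(-14,0 \right)}} + \frac{16}{-79}\right) \left(\left(-14\right) \left(-15\right)\right) = \left(\frac{7}{-4 - 14 - 0} + \frac{16}{-79}\right) \left(\left(-14\right) \left(-15\right)\right) = \left(\frac{7}{-4 - 14 + 0} + 16 \left(- \frac{1}{79}\right)\right) 210 = \left(\frac{7}{-18} - \frac{16}{79}\right) 210 = \left(7 \left(- \frac{1}{18}\right) - \frac{16}{79}\right) 210 = \left(- \frac{7}{18} - \frac{16}{79}\right) 210 = \left(- \frac{841}{1422}\right) 210 = - \frac{29435}{237}$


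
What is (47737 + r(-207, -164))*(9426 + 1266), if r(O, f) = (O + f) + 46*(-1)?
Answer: 505945440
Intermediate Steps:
r(O, f) = -46 + O + f (r(O, f) = (O + f) - 46 = -46 + O + f)
(47737 + r(-207, -164))*(9426 + 1266) = (47737 + (-46 - 207 - 164))*(9426 + 1266) = (47737 - 417)*10692 = 47320*10692 = 505945440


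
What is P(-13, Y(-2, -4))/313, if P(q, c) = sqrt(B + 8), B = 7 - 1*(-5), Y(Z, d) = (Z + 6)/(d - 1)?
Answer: 2*sqrt(5)/313 ≈ 0.014288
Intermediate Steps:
Y(Z, d) = (6 + Z)/(-1 + d)
B = 12 (B = 7 + 5 = 12)
P(q, c) = 2*sqrt(5) (P(q, c) = sqrt(12 + 8) = sqrt(20) = 2*sqrt(5))
P(-13, Y(-2, -4))/313 = (2*sqrt(5))/313 = (2*sqrt(5))*(1/313) = 2*sqrt(5)/313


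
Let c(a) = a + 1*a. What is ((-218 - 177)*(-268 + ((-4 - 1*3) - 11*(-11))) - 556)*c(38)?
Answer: 4580824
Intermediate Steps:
c(a) = 2*a (c(a) = a + a = 2*a)
((-218 - 177)*(-268 + ((-4 - 1*3) - 11*(-11))) - 556)*c(38) = ((-218 - 177)*(-268 + ((-4 - 1*3) - 11*(-11))) - 556)*(2*38) = (-395*(-268 + ((-4 - 3) + 121)) - 556)*76 = (-395*(-268 + (-7 + 121)) - 556)*76 = (-395*(-268 + 114) - 556)*76 = (-395*(-154) - 556)*76 = (60830 - 556)*76 = 60274*76 = 4580824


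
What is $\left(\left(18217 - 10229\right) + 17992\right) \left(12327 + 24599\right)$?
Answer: $959337480$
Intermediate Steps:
$\left(\left(18217 - 10229\right) + 17992\right) \left(12327 + 24599\right) = \left(\left(18217 - 10229\right) + 17992\right) 36926 = \left(7988 + 17992\right) 36926 = 25980 \cdot 36926 = 959337480$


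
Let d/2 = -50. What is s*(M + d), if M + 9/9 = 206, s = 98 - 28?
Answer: 7350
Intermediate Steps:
d = -100 (d = 2*(-50) = -100)
s = 70
M = 205 (M = -1 + 206 = 205)
s*(M + d) = 70*(205 - 100) = 70*105 = 7350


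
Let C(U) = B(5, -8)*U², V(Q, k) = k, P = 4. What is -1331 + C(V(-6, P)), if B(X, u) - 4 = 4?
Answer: -1203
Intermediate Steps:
B(X, u) = 8 (B(X, u) = 4 + 4 = 8)
C(U) = 8*U²
-1331 + C(V(-6, P)) = -1331 + 8*4² = -1331 + 8*16 = -1331 + 128 = -1203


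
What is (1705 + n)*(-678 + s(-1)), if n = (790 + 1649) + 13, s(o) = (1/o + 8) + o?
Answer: -2793504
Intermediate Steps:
s(o) = 8 + o + 1/o (s(o) = (8 + 1/o) + o = 8 + o + 1/o)
n = 2452 (n = 2439 + 13 = 2452)
(1705 + n)*(-678 + s(-1)) = (1705 + 2452)*(-678 + (8 - 1 + 1/(-1))) = 4157*(-678 + (8 - 1 - 1)) = 4157*(-678 + 6) = 4157*(-672) = -2793504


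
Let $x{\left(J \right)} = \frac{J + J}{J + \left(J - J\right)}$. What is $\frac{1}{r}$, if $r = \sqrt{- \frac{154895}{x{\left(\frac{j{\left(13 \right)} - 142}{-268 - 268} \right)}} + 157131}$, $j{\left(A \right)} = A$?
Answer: $\frac{\sqrt{1886}}{12259} \approx 0.0035425$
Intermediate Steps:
$x{\left(J \right)} = 2$ ($x{\left(J \right)} = \frac{2 J}{J + 0} = \frac{2 J}{J} = 2$)
$r = \frac{13 \sqrt{1886}}{2}$ ($r = \sqrt{- \frac{154895}{2} + 157131} = \sqrt{\frac{159367}{2}} = \frac{13 \sqrt{1886}}{2} \approx 282.28$)
$\frac{1}{r} = \frac{1}{\frac{13}{2} \sqrt{1886}} = \frac{\sqrt{1886}}{12259}$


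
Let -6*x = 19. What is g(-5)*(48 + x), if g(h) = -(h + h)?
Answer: 1345/3 ≈ 448.33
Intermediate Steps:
x = -19/6 (x = -1/6*19 = -19/6 ≈ -3.1667)
g(h) = -2*h
g(-5)*(48 + x) = (-2*(-5))*(48 - 19/6) = 10*(269/6) = 1345/3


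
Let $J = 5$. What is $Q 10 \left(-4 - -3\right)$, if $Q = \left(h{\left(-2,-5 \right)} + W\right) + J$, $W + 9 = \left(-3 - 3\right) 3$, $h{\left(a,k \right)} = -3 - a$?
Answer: $230$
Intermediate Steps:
$W = -27$ ($W = -9 + \left(-3 - 3\right) 3 = -9 - 18 = -27$)
$Q = -23$ ($Q = \left(\left(-3 - -2\right) - 27\right) + 5 = \left(\left(-3 + 2\right) - 27\right) + 5 = \left(-1 - 27\right) + 5 = -28 + 5 = -23$)
$Q 10 \left(-4 - -3\right) = \left(-23\right) 10 \left(-4 - -3\right) = - 230 \left(-4 + 3\right) = \left(-230\right) \left(-1\right) = 230$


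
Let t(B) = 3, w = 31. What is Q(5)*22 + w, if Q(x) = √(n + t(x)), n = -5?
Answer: 31 + 22*I*√2 ≈ 31.0 + 31.113*I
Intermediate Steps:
Q(x) = I*√2 (Q(x) = √(-5 + 3) = √(-2) = I*√2)
Q(5)*22 + w = (I*√2)*22 + 31 = 22*I*√2 + 31 = 31 + 22*I*√2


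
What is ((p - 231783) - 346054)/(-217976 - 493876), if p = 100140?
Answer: 477697/711852 ≈ 0.67106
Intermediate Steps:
((p - 231783) - 346054)/(-217976 - 493876) = ((100140 - 231783) - 346054)/(-217976 - 493876) = (-131643 - 346054)/(-711852) = -477697*(-1/711852) = 477697/711852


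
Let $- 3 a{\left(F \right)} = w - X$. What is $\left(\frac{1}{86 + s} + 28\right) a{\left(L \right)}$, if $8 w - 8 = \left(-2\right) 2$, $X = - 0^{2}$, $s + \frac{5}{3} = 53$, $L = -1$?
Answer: $- \frac{11539}{2472} \approx -4.6679$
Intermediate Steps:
$s = \frac{154}{3}$ ($s = - \frac{5}{3} + 53 = \frac{154}{3} \approx 51.333$)
$X = 0$ ($X = \left(-1\right) 0 = 0$)
$w = \frac{1}{2}$ ($w = 1 + \frac{\left(-2\right) 2}{8} = 1 + \frac{1}{8} \left(-4\right) = 1 - \frac{1}{2} = \frac{1}{2} \approx 0.5$)
$a{\left(F \right)} = - \frac{1}{6}$ ($a{\left(F \right)} = - \frac{\frac{1}{2} - 0}{3} = - \frac{\frac{1}{2} + 0}{3} = \left(- \frac{1}{3}\right) \frac{1}{2} = - \frac{1}{6}$)
$\left(\frac{1}{86 + s} + 28\right) a{\left(L \right)} = \left(\frac{1}{86 + \frac{154}{3}} + 28\right) \left(- \frac{1}{6}\right) = \left(\frac{1}{\frac{412}{3}} + 28\right) \left(- \frac{1}{6}\right) = \left(\frac{3}{412} + 28\right) \left(- \frac{1}{6}\right) = \frac{11539}{412} \left(- \frac{1}{6}\right) = - \frac{11539}{2472}$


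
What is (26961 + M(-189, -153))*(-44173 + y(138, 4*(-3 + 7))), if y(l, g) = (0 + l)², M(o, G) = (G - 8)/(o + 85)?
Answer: -5420334965/8 ≈ -6.7754e+8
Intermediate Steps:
M(o, G) = (-8 + G)/(85 + o)
y(l, g) = l²
(26961 + M(-189, -153))*(-44173 + y(138, 4*(-3 + 7))) = (26961 + (-8 - 153)/(85 - 189))*(-44173 + 138²) = (26961 - 161/(-104))*(-44173 + 19044) = (26961 - 1/104*(-161))*(-25129) = (26961 + 161/104)*(-25129) = (2804105/104)*(-25129) = -5420334965/8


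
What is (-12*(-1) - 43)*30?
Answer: -930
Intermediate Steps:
(-12*(-1) - 43)*30 = (12 - 43)*30 = -31*30 = -930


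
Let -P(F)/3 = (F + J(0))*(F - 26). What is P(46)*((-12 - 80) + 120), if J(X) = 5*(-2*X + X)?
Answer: -77280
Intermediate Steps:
J(X) = -5*X (J(X) = 5*(-X) = -5*X)
P(F) = -3*F*(-26 + F) (P(F) = -3*(F - 5*0)*(F - 26) = -3*(F + 0)*(-26 + F) = -3*F*(-26 + F))
P(46)*((-12 - 80) + 120) = (3*46*(26 - 1*46))*((-12 - 80) + 120) = (3*46*(26 - 46))*(-92 + 120) = (3*46*(-20))*28 = -2760*28 = -77280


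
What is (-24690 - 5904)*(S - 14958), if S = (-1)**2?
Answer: 457594458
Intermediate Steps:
S = 1
(-24690 - 5904)*(S - 14958) = (-24690 - 5904)*(1 - 14958) = -30594*(-14957) = 457594458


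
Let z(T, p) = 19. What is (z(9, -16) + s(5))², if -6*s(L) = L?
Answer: 11881/36 ≈ 330.03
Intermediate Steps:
s(L) = -L/6
(z(9, -16) + s(5))² = (19 - ⅙*5)² = (19 - ⅚)² = (109/6)² = 11881/36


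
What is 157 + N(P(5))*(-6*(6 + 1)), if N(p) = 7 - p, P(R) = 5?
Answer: 73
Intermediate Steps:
157 + N(P(5))*(-6*(6 + 1)) = 157 + (7 - 1*5)*(-6*(6 + 1)) = 157 + (7 - 5)*(-6*7) = 157 + 2*(-42) = 157 - 84 = 73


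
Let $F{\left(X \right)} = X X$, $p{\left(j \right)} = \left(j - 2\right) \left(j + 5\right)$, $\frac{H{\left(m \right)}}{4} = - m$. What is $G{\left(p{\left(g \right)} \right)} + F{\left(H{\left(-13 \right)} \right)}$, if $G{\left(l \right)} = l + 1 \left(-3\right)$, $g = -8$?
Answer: $2731$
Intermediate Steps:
$H{\left(m \right)} = - 4 m$ ($H{\left(m \right)} = 4 \left(- m\right) = - 4 m$)
$p{\left(j \right)} = \left(-2 + j\right) \left(5 + j\right)$
$F{\left(X \right)} = X^{2}$
$G{\left(l \right)} = -3 + l$ ($G{\left(l \right)} = l - 3 = -3 + l$)
$G{\left(p{\left(g \right)} \right)} + F{\left(H{\left(-13 \right)} \right)} = \left(-3 + \left(-10 + \left(-8\right)^{2} + 3 \left(-8\right)\right)\right) + \left(\left(-4\right) \left(-13\right)\right)^{2} = \left(-3 - -30\right) + 52^{2} = \left(-3 + 30\right) + 2704 = 27 + 2704 = 2731$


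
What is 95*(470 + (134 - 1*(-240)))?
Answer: 80180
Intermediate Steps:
95*(470 + (134 - 1*(-240))) = 95*(470 + (134 + 240)) = 95*(470 + 374) = 95*844 = 80180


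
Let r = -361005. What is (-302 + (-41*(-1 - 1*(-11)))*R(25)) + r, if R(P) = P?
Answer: -371557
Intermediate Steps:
(-302 + (-41*(-1 - 1*(-11)))*R(25)) + r = (-302 - 41*(-1 - 1*(-11))*25) - 361005 = (-302 - 41*(-1 + 11)*25) - 361005 = (-302 - 41*10*25) - 361005 = (-302 - 410*25) - 361005 = (-302 - 10250) - 361005 = -10552 - 361005 = -371557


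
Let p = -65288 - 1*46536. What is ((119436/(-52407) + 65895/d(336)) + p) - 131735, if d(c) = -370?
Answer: -315083350693/1292706 ≈ -2.4374e+5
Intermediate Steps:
p = -111824 (p = -65288 - 46536 = -111824)
((119436/(-52407) + 65895/d(336)) + p) - 131735 = ((119436/(-52407) + 65895/(-370)) - 111824) - 131735 = ((119436*(-1/52407) + 65895*(-1/370)) - 111824) - 131735 = ((-39812/17469 - 13179/74) - 111824) - 131735 = (-233170039/1292706 - 111824) - 131735 = -144788725783/1292706 - 131735 = -315083350693/1292706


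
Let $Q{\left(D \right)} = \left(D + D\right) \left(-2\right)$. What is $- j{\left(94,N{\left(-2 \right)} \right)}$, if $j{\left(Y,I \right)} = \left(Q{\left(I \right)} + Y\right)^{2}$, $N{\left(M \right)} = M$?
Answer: $-10404$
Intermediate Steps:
$Q{\left(D \right)} = - 4 D$ ($Q{\left(D \right)} = 2 D \left(-2\right) = - 4 D$)
$j{\left(Y,I \right)} = \left(Y - 4 I\right)^{2}$ ($j{\left(Y,I \right)} = \left(- 4 I + Y\right)^{2} = \left(Y - 4 I\right)^{2}$)
$- j{\left(94,N{\left(-2 \right)} \right)} = - \left(\left(-1\right) 94 + 4 \left(-2\right)\right)^{2} = - \left(-94 - 8\right)^{2} = - \left(-102\right)^{2} = \left(-1\right) 10404 = -10404$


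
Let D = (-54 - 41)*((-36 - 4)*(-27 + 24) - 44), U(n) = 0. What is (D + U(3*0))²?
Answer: 52128400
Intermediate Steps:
D = -7220 (D = -95*(-40*(-3) - 44) = -95*(120 - 44) = -95*76 = -7220)
(D + U(3*0))² = (-7220 + 0)² = (-7220)² = 52128400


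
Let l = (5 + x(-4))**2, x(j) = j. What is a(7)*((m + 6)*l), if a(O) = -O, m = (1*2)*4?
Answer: -98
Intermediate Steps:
m = 8 (m = 2*4 = 8)
l = 1 (l = (5 - 4)**2 = 1**2 = 1)
a(7)*((m + 6)*l) = (-1*7)*((8 + 6)*1) = -98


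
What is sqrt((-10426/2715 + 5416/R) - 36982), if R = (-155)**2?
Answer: 2*I*sqrt(65499186401439)/84165 ≈ 192.32*I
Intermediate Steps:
R = 24025
sqrt((-10426/2715 + 5416/R) - 36982) = sqrt((-10426/2715 + 5416/24025) - 36982) = sqrt(-47156042/13045575 - 36982) = sqrt(-482498610692/13045575) = 2*I*sqrt(65499186401439)/84165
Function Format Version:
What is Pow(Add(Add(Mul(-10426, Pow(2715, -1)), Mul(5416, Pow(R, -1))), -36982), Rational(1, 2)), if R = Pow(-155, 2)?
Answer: Mul(Rational(2, 84165), I, Pow(65499186401439, Rational(1, 2))) ≈ Mul(192.32, I)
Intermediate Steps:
R = 24025
Pow(Add(Add(Mul(-10426, Pow(2715, -1)), Mul(5416, Pow(R, -1))), -36982), Rational(1, 2)) = Pow(Add(Add(Mul(-10426, Pow(2715, -1)), Mul(5416, Pow(24025, -1))), -36982), Rational(1, 2)) = Pow(Add(Add(Mul(-10426, Rational(1, 2715)), Mul(5416, Rational(1, 24025))), -36982), Rational(1, 2)) = Pow(Add(Add(Rational(-10426, 2715), Rational(5416, 24025)), -36982), Rational(1, 2)) = Pow(Add(Rational(-47156042, 13045575), -36982), Rational(1, 2)) = Pow(Rational(-482498610692, 13045575), Rational(1, 2)) = Mul(Rational(2, 84165), I, Pow(65499186401439, Rational(1, 2)))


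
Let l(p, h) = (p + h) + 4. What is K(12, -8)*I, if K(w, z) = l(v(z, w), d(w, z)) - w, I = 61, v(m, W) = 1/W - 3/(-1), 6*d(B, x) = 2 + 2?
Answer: -1037/4 ≈ -259.25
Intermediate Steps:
d(B, x) = ⅔ (d(B, x) = (2 + 2)/6 = (⅙)*4 = ⅔)
v(m, W) = 3 + 1/W (v(m, W) = 1/W - 3*(-1) = 1/W + 3 = 3 + 1/W)
l(p, h) = 4 + h + p (l(p, h) = (h + p) + 4 = 4 + h + p)
K(w, z) = 23/3 + 1/w - w (K(w, z) = (4 + ⅔ + (3 + 1/w)) - w = (23/3 + 1/w) - w = 23/3 + 1/w - w)
K(12, -8)*I = (23/3 + 1/12 - 1*12)*61 = (23/3 + 1/12 - 12)*61 = -17/4*61 = -1037/4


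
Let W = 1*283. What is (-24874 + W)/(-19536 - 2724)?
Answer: 1171/1060 ≈ 1.1047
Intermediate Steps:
W = 283
(-24874 + W)/(-19536 - 2724) = (-24874 + 283)/(-19536 - 2724) = -24591/(-22260) = -24591*(-1/22260) = 1171/1060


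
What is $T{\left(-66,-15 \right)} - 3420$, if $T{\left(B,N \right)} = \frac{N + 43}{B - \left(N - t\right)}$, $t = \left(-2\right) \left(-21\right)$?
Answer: $- \frac{30808}{9} \approx -3423.1$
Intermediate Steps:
$t = 42$
$T{\left(B,N \right)} = \frac{43 + N}{42 + B - N}$ ($T{\left(B,N \right)} = \frac{N + 43}{B - \left(-42 + N\right)} = \frac{43 + N}{42 + B - N}$)
$T{\left(-66,-15 \right)} - 3420 = \frac{43 - 15}{42 - 66 - -15} - 3420 = \frac{1}{42 - 66 + 15} \cdot 28 - 3420 = \frac{1}{-9} \cdot 28 - 3420 = \left(- \frac{1}{9}\right) 28 - 3420 = - \frac{28}{9} - 3420 = - \frac{30808}{9}$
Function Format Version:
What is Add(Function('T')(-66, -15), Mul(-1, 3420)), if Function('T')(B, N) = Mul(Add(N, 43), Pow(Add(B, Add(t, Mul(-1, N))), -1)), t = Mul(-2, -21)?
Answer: Rational(-30808, 9) ≈ -3423.1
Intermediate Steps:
t = 42
Function('T')(B, N) = Mul(Pow(Add(42, B, Mul(-1, N)), -1), Add(43, N)) (Function('T')(B, N) = Mul(Add(N, 43), Pow(Add(B, Add(42, Mul(-1, N))), -1)) = Mul(Add(43, N), Pow(Add(42, B, Mul(-1, N)), -1)) = Mul(Pow(Add(42, B, Mul(-1, N)), -1), Add(43, N)))
Add(Function('T')(-66, -15), Mul(-1, 3420)) = Add(Mul(Pow(Add(42, -66, Mul(-1, -15)), -1), Add(43, -15)), Mul(-1, 3420)) = Add(Mul(Pow(Add(42, -66, 15), -1), 28), -3420) = Add(Mul(Pow(-9, -1), 28), -3420) = Add(Mul(Rational(-1, 9), 28), -3420) = Add(Rational(-28, 9), -3420) = Rational(-30808, 9)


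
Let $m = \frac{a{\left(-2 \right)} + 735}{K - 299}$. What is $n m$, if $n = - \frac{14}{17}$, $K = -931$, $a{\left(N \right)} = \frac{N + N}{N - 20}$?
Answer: $\frac{56609}{115005} \approx 0.49223$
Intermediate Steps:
$a{\left(N \right)} = \frac{2 N}{-20 + N}$
$m = - \frac{8087}{13530}$ ($m = \frac{2 \left(-2\right) \frac{1}{-20 - 2} + 735}{-931 - 299} = \frac{2 \left(-2\right) \frac{1}{-22} + 735}{-1230} = \left(2 \left(-2\right) \left(- \frac{1}{22}\right) + 735\right) \left(- \frac{1}{1230}\right) = \left(\frac{2}{11} + 735\right) \left(- \frac{1}{1230}\right) = \frac{8087}{11} \left(- \frac{1}{1230}\right) = - \frac{8087}{13530} \approx -0.59771$)
$n = - \frac{14}{17} \approx -0.82353$
$n m = \left(- \frac{14}{17}\right) \left(- \frac{8087}{13530}\right) = \frac{56609}{115005}$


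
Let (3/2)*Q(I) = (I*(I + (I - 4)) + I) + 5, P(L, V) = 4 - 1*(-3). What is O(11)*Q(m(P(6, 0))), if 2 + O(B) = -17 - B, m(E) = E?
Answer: -1640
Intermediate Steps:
P(L, V) = 7 (P(L, V) = 4 + 3 = 7)
O(B) = -19 - B (O(B) = -2 + (-17 - B) = -19 - B)
Q(I) = 10/3 + 2*I/3 + 2*I*(-4 + 2*I)/3 (Q(I) = 2*((I*(I + (I - 4)) + I) + 5)/3 = 2*((I*(I + (-4 + I)) + I) + 5)/3 = 2*((I*(-4 + 2*I) + I) + 5)/3 = 2*((I + I*(-4 + 2*I)) + 5)/3 = 2*(5 + I + I*(-4 + 2*I))/3 = 10/3 + 2*I/3 + 2*I*(-4 + 2*I)/3)
O(11)*Q(m(P(6, 0))) = (-19 - 1*11)*(10/3 - 2*7 + (4/3)*7²) = (-19 - 11)*(10/3 - 14 + (4/3)*49) = -30*(10/3 - 14 + 196/3) = -30*164/3 = -1640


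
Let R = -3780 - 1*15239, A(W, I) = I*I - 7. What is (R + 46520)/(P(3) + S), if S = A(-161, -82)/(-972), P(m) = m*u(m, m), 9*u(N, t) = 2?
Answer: -8910324/2023 ≈ -4404.5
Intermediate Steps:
u(N, t) = 2/9 (u(N, t) = (⅑)*2 = 2/9)
A(W, I) = -7 + I² (A(W, I) = I² - 7 = -7 + I²)
P(m) = 2*m/9 (P(m) = m*(2/9) = 2*m/9)
S = -2239/324 (S = (-7 + (-82)²)/(-972) = (-7 + 6724)*(-1/972) = 6717*(-1/972) = -2239/324 ≈ -6.9105)
R = -19019 (R = -3780 - 15239 = -19019)
(R + 46520)/(P(3) + S) = (-19019 + 46520)/((2/9)*3 - 2239/324) = 27501/(⅔ - 2239/324) = 27501/(-2023/324) = 27501*(-324/2023) = -8910324/2023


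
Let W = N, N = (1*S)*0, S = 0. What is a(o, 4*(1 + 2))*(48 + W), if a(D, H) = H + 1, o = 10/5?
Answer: 624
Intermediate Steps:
o = 2 (o = 10*(⅕) = 2)
N = 0 (N = (1*0)*0 = 0*0 = 0)
a(D, H) = 1 + H
W = 0
a(o, 4*(1 + 2))*(48 + W) = (1 + 4*(1 + 2))*(48 + 0) = (1 + 4*3)*48 = (1 + 12)*48 = 13*48 = 624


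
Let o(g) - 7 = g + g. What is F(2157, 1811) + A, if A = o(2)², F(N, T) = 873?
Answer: 994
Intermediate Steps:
o(g) = 7 + 2*g (o(g) = 7 + (g + g) = 7 + 2*g)
A = 121 (A = (7 + 2*2)² = (7 + 4)² = 11² = 121)
F(2157, 1811) + A = 873 + 121 = 994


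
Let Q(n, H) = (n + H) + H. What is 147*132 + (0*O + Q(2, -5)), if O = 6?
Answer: 19396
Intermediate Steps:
Q(n, H) = n + 2*H (Q(n, H) = (H + n) + H = n + 2*H)
147*132 + (0*O + Q(2, -5)) = 147*132 + (0*6 + (2 + 2*(-5))) = 19404 + (0 + (2 - 10)) = 19404 + (0 - 8) = 19404 - 8 = 19396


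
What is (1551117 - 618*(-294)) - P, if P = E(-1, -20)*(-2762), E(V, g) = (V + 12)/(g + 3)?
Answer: 29427371/17 ≈ 1.7310e+6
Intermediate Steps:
E(V, g) = (12 + V)/(3 + g)
P = 30382/17 (P = ((12 - 1)/(3 - 20))*(-2762) = (11/(-17))*(-2762) = -1/17*11*(-2762) = -11/17*(-2762) = 30382/17 ≈ 1787.2)
(1551117 - 618*(-294)) - P = (1551117 - 618*(-294)) - 1*30382/17 = (1551117 - 1*(-181692)) - 30382/17 = (1551117 + 181692) - 30382/17 = 1732809 - 30382/17 = 29427371/17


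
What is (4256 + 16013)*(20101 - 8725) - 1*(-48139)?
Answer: 230628283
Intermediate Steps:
(4256 + 16013)*(20101 - 8725) - 1*(-48139) = 20269*11376 + 48139 = 230580144 + 48139 = 230628283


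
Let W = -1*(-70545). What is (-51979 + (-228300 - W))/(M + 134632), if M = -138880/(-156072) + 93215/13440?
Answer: -292020284416/112072036497 ≈ -2.6056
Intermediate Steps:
M = 6513809/832384 (M = -138880*(-1/156072) + 93215*(1/13440) = 2480/2787 + 18643/2688 = 6513809/832384 ≈ 7.8255)
W = 70545
(-51979 + (-228300 - W))/(M + 134632) = (-51979 + (-228300 - 1*70545))/(6513809/832384 + 134632) = (-51979 + (-228300 - 70545))/(112072036497/832384) = (-51979 - 298845)*(832384/112072036497) = -350824*832384/112072036497 = -292020284416/112072036497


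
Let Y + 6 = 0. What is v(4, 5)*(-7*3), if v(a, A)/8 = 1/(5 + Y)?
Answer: 168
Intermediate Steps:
Y = -6 (Y = -6 + 0 = -6)
v(a, A) = -8 (v(a, A) = 8/(5 - 6) = 8/(-1) = 8*(-1) = -8)
v(4, 5)*(-7*3) = -(-56)*3 = -8*(-21) = 168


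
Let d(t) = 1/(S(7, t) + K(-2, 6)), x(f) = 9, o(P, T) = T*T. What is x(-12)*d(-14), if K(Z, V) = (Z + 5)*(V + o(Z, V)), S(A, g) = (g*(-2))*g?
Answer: -9/266 ≈ -0.033835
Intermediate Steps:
o(P, T) = T²
S(A, g) = -2*g² (S(A, g) = (-2*g)*g = -2*g²)
K(Z, V) = (5 + Z)*(V + V²) (K(Z, V) = (Z + 5)*(V + V²) = (5 + Z)*(V + V²))
d(t) = 1/(126 - 2*t²) (d(t) = 1/(-2*t² + 6*(5 - 2 + 5*6 + 6*(-2))) = 1/(-2*t² + 6*(5 - 2 + 30 - 12)) = 1/(-2*t² + 6*21) = 1/(-2*t² + 126) = 1/(126 - 2*t²))
x(-12)*d(-14) = 9*(-1/(-126 + 2*(-14)²)) = 9*(-1/(-126 + 2*196)) = 9*(-1/(-126 + 392)) = 9*(-1/266) = -9/266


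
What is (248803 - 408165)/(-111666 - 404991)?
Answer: 159362/516657 ≈ 0.30845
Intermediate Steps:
(248803 - 408165)/(-111666 - 404991) = -159362/(-516657) = -159362*(-1/516657) = 159362/516657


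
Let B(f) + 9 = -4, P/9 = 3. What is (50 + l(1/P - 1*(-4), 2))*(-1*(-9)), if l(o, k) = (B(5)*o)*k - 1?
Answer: -1511/3 ≈ -503.67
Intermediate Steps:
P = 27 (P = 9*3 = 27)
B(f) = -13 (B(f) = -9 - 4 = -13)
l(o, k) = -1 - 13*k*o (l(o, k) = (-13*o)*k - 1 = -13*k*o - 1 = -1 - 13*k*o)
(50 + l(1/P - 1*(-4), 2))*(-1*(-9)) = (50 + (-1 - 13*2*(1/27 - 1*(-4))))*(-1*(-9)) = (50 + (-1 - 13*2*(1/27 + 4)))*9 = (50 + (-1 - 13*2*109/27))*9 = (50 + (-1 - 2834/27))*9 = (50 - 2861/27)*9 = -1511/27*9 = -1511/3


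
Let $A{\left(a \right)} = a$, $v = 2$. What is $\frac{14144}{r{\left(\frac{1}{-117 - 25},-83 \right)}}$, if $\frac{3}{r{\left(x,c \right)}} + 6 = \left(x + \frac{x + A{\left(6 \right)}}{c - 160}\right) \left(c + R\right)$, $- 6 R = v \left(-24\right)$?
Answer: $- \frac{294633664}{17253} \approx -17077.0$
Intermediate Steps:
$R = 8$ ($R = - \frac{2 \left(-24\right)}{6} = \left(- \frac{1}{6}\right) \left(-48\right) = 8$)
$r{\left(x,c \right)} = \frac{3}{-6 + \left(8 + c\right) \left(x + \frac{6 + x}{-160 + c}\right)}$ ($r{\left(x,c \right)} = \frac{3}{-6 + \left(x + \frac{x + 6}{c - 160}\right) \left(c + 8\right)} = \frac{3}{-6 + \left(x + \frac{6 + x}{-160 + c}\right) \left(8 + c\right)} = \frac{3}{-6 + \left(8 + c\right) \left(x + \frac{6 + x}{-160 + c}\right)}$)
$\frac{14144}{r{\left(\frac{1}{-117 - 25},-83 \right)}} = \frac{14144}{3 \frac{1}{1008 - \frac{1272}{-117 - 25} + \frac{\left(-83\right)^{2}}{-117 - 25} - - \frac{12533}{-117 - 25}} \left(-160 - 83\right)} = \frac{14144}{3 \frac{1}{1008 - \frac{1272}{-142} + \frac{1}{-142} \cdot 6889 - - \frac{12533}{-142}} \left(-243\right)} = \frac{14144}{3 \frac{1}{1008 - - \frac{636}{71} - \frac{6889}{142} - \left(-12533\right) \left(- \frac{1}{142}\right)} \left(-243\right)} = \frac{14144}{3 \frac{1}{1008 + \frac{636}{71} - \frac{6889}{142} - \frac{12533}{142}} \left(-243\right)} = \frac{14144}{3 \frac{1}{\frac{62493}{71}} \left(-243\right)} = \frac{14144}{3 \cdot \frac{71}{62493} \left(-243\right)} = \frac{14144}{- \frac{17253}{20831}} = 14144 \left(- \frac{20831}{17253}\right) = - \frac{294633664}{17253}$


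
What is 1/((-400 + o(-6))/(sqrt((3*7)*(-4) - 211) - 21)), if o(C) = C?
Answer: 3/58 - I*sqrt(295)/406 ≈ 0.051724 - 0.042304*I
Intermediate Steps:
1/((-400 + o(-6))/(sqrt((3*7)*(-4) - 211) - 21)) = 1/((-400 - 6)/(sqrt((3*7)*(-4) - 211) - 21)) = 1/(-406/(sqrt(21*(-4) - 211) - 21)) = 1/(-406/(sqrt(-84 - 211) - 21)) = 1/(-406/(sqrt(-295) - 21)) = 1/(-406/(I*sqrt(295) - 21)) = 1/(-406/(-21 + I*sqrt(295))) = 3/58 - I*sqrt(295)/406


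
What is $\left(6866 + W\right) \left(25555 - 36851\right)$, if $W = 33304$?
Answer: $-453760320$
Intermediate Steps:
$\left(6866 + W\right) \left(25555 - 36851\right) = \left(6866 + 33304\right) \left(25555 - 36851\right) = 40170 \left(-11296\right) = -453760320$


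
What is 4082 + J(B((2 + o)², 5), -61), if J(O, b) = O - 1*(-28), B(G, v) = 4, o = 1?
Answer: 4114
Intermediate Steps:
J(O, b) = 28 + O (J(O, b) = O + 28 = 28 + O)
4082 + J(B((2 + o)², 5), -61) = 4082 + (28 + 4) = 4082 + 32 = 4114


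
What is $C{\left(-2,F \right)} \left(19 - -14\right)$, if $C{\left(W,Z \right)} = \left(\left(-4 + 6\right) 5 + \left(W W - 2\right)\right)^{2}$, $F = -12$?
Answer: $4752$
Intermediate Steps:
$C{\left(W,Z \right)} = \left(8 + W^{2}\right)^{2}$ ($C{\left(W,Z \right)} = \left(2 \cdot 5 + \left(W^{2} - 2\right)\right)^{2} = \left(10 + \left(-2 + W^{2}\right)\right)^{2} = \left(8 + W^{2}\right)^{2}$)
$C{\left(-2,F \right)} \left(19 - -14\right) = \left(8 + \left(-2\right)^{2}\right)^{2} \left(19 - -14\right) = \left(8 + 4\right)^{2} \left(19 + \left(-4 + 18\right)\right) = 12^{2} \left(19 + 14\right) = 144 \cdot 33 = 4752$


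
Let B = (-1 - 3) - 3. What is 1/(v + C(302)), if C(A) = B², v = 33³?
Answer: 1/35986 ≈ 2.7789e-5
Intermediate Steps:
B = -7 (B = -4 - 3 = -7)
v = 35937
C(A) = 49 (C(A) = (-7)² = 49)
1/(v + C(302)) = 1/(35937 + 49) = 1/35986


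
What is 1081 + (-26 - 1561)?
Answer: -506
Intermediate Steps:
1081 + (-26 - 1561) = 1081 - 1587 = -506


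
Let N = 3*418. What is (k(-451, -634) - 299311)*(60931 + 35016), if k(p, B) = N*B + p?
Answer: -105042583706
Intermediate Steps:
N = 1254
k(p, B) = p + 1254*B (k(p, B) = 1254*B + p = p + 1254*B)
(k(-451, -634) - 299311)*(60931 + 35016) = ((-451 + 1254*(-634)) - 299311)*(60931 + 35016) = ((-451 - 795036) - 299311)*95947 = (-795487 - 299311)*95947 = -1094798*95947 = -105042583706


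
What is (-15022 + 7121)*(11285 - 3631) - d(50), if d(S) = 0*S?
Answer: -60474254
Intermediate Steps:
d(S) = 0
(-15022 + 7121)*(11285 - 3631) - d(50) = (-15022 + 7121)*(11285 - 3631) - 1*0 = -7901*7654 + 0 = -60474254 + 0 = -60474254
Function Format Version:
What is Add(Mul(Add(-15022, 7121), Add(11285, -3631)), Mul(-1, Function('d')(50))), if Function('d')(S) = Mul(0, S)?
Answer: -60474254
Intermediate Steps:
Function('d')(S) = 0
Add(Mul(Add(-15022, 7121), Add(11285, -3631)), Mul(-1, Function('d')(50))) = Add(Mul(Add(-15022, 7121), Add(11285, -3631)), Mul(-1, 0)) = Add(Mul(-7901, 7654), 0) = Add(-60474254, 0) = -60474254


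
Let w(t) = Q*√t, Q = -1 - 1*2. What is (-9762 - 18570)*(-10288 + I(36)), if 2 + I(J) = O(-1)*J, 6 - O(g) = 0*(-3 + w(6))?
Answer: 285416568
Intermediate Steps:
Q = -3 (Q = -1 - 2 = -3)
w(t) = -3*√t
O(g) = 6 (O(g) = 6 - 0*(-3 - 3*√6) = 6 - 1*0 = 6 + 0 = 6)
I(J) = -2 + 6*J
(-9762 - 18570)*(-10288 + I(36)) = (-9762 - 18570)*(-10288 + (-2 + 6*36)) = -28332*(-10288 + (-2 + 216)) = -28332*(-10288 + 214) = -28332*(-10074) = 285416568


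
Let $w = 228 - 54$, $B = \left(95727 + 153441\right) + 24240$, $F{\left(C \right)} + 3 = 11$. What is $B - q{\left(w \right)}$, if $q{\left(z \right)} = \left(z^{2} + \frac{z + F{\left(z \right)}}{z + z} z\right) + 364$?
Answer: $242677$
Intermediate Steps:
$F{\left(C \right)} = 8$ ($F{\left(C \right)} = -3 + 11 = 8$)
$B = 273408$ ($B = 249168 + 24240 = 273408$)
$w = 174$
$q{\left(z \right)} = 368 + z^{2} + \frac{z}{2}$ ($q{\left(z \right)} = \left(z^{2} + \frac{z + 8}{z + z} z\right) + 364 = \left(z^{2} + \frac{8 + z}{2 z} z\right) + 364 = \left(z^{2} + \left(4 + \frac{z}{2}\right)\right) + 364 = \left(4 + z^{2} + \frac{z}{2}\right) + 364 = 368 + z^{2} + \frac{z}{2}$)
$B - q{\left(w \right)} = 273408 - \left(368 + 174^{2} + \frac{1}{2} \cdot 174\right) = 273408 - \left(368 + 30276 + 87\right) = 273408 - 30731 = 242677$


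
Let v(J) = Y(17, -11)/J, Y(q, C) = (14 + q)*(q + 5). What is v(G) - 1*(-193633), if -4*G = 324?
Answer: 15683591/81 ≈ 1.9362e+5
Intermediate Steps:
G = -81 (G = -¼*324 = -81)
Y(q, C) = (5 + q)*(14 + q) (Y(q, C) = (14 + q)*(5 + q) = (5 + q)*(14 + q))
v(J) = 682/J (v(J) = (70 + 17² + 19*17)/J = (70 + 289 + 323)/J = 682/J)
v(G) - 1*(-193633) = 682/(-81) - 1*(-193633) = 682*(-1/81) + 193633 = -682/81 + 193633 = 15683591/81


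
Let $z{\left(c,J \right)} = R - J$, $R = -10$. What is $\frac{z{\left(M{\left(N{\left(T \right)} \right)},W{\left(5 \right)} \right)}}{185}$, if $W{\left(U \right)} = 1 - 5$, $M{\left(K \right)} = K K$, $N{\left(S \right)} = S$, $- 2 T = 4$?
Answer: $- \frac{6}{185} \approx -0.032432$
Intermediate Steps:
$T = -2$ ($T = \left(- \frac{1}{2}\right) 4 = -2$)
$M{\left(K \right)} = K^{2}$
$W{\left(U \right)} = -4$ ($W{\left(U \right)} = 1 - 5 = -4$)
$z{\left(c,J \right)} = -10 - J$
$\frac{z{\left(M{\left(N{\left(T \right)} \right)},W{\left(5 \right)} \right)}}{185} = \frac{-10 - -4}{185} = \left(-10 + 4\right) \frac{1}{185} = \left(-6\right) \frac{1}{185} = - \frac{6}{185}$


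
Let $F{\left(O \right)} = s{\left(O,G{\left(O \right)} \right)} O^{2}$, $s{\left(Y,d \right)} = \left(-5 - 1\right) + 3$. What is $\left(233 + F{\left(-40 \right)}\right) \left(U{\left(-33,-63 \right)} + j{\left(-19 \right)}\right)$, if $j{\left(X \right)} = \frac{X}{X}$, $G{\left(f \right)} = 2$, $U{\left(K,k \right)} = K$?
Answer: $146144$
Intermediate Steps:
$s{\left(Y,d \right)} = -3$ ($s{\left(Y,d \right)} = -6 + 3 = -3$)
$j{\left(X \right)} = 1$
$F{\left(O \right)} = - 3 O^{2}$
$\left(233 + F{\left(-40 \right)}\right) \left(U{\left(-33,-63 \right)} + j{\left(-19 \right)}\right) = \left(233 - 3 \left(-40\right)^{2}\right) \left(-33 + 1\right) = \left(233 - 4800\right) \left(-32\right) = \left(-4567\right) \left(-32\right) = 146144$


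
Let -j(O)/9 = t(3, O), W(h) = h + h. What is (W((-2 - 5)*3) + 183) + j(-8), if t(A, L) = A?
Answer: 114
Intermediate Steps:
W(h) = 2*h
j(O) = -27 (j(O) = -9*3 = -27)
(W((-2 - 5)*3) + 183) + j(-8) = (2*((-2 - 5)*3) + 183) - 27 = (2*(-7*3) + 183) - 27 = (2*(-21) + 183) - 27 = (-42 + 183) - 27 = 141 - 27 = 114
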